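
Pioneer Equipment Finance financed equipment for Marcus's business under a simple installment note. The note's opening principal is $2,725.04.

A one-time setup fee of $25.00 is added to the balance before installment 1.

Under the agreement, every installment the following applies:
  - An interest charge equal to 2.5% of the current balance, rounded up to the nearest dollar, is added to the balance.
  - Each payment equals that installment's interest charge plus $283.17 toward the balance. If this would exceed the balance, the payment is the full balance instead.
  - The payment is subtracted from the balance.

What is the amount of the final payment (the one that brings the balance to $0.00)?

$207.51

Installment 1: opening $2,750.04; interest $69.00 → $2,819.04; payment $352.17; balance $2,466.87
Installment 2: opening $2,466.87; interest $62.00 → $2,528.87; payment $345.17; balance $2,183.70
Installment 3: opening $2,183.70; interest $55.00 → $2,238.70; payment $338.17; balance $1,900.53
Installment 4: opening $1,900.53; interest $48.00 → $1,948.53; payment $331.17; balance $1,617.36
Installment 5: opening $1,617.36; interest $41.00 → $1,658.36; payment $324.17; balance $1,334.19
Installment 6: opening $1,334.19; interest $34.00 → $1,368.19; payment $317.17; balance $1,051.02
Installment 7: opening $1,051.02; interest $27.00 → $1,078.02; payment $310.17; balance $767.85
Installment 8: opening $767.85; interest $20.00 → $787.85; payment $303.17; balance $484.68
Installment 9: opening $484.68; interest $13.00 → $497.68; payment $296.17; balance $201.51
Installment 10: opening $201.51; interest $6.00 → $207.51; payment $207.51; balance $0.00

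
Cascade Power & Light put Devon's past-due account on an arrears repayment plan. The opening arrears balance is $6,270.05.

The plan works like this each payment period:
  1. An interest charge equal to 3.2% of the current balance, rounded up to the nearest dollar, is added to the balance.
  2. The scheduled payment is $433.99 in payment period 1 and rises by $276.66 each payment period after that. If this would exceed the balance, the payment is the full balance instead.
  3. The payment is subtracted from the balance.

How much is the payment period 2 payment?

Payment period 1: $6,270.05 +$201.00 interest = $6,471.05; pay $433.99 → $6,037.06
Payment period 2: $6,037.06 +$194.00 interest = $6,231.06; pay $710.65 → $5,520.41

$710.65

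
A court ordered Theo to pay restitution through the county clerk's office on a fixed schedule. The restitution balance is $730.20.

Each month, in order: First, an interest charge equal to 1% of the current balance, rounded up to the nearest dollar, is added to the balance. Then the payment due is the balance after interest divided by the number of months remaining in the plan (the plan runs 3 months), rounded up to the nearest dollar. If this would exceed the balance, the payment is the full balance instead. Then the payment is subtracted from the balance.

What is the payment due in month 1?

Month 1: opening $730.20; interest $8.00 → $738.20; payment $247.00; balance $491.20

$247.00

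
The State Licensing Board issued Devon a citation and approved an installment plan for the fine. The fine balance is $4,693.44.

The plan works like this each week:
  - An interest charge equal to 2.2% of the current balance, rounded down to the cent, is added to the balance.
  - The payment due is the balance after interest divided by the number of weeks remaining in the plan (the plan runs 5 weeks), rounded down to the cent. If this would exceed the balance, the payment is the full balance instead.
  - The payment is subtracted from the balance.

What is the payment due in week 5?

Week 1: opening $4,693.44; interest $103.25 → $4,796.69; payment $959.33; balance $3,837.36
Week 2: opening $3,837.36; interest $84.42 → $3,921.78; payment $980.44; balance $2,941.34
Week 3: opening $2,941.34; interest $64.70 → $3,006.04; payment $1,002.01; balance $2,004.03
Week 4: opening $2,004.03; interest $44.08 → $2,048.11; payment $1,024.05; balance $1,024.06
Week 5: opening $1,024.06; interest $22.52 → $1,046.58; payment $1,046.58; balance $0.00

$1,046.58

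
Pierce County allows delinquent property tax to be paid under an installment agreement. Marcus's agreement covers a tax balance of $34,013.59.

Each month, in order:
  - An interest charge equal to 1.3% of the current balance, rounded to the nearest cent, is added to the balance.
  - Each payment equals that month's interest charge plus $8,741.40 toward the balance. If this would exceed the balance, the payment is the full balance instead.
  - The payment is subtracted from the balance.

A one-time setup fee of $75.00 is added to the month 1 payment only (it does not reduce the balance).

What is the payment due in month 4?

$7,890.65

Month 1: $34,013.59 +$442.18 interest = $34,455.77; pay $9,183.58 (+ $75.00 fee) → $25,272.19
Month 2: $25,272.19 +$328.54 interest = $25,600.73; pay $9,069.94 → $16,530.79
Month 3: $16,530.79 +$214.90 interest = $16,745.69; pay $8,956.30 → $7,789.39
Month 4: $7,789.39 +$101.26 interest = $7,890.65; pay $7,890.65 → $0.00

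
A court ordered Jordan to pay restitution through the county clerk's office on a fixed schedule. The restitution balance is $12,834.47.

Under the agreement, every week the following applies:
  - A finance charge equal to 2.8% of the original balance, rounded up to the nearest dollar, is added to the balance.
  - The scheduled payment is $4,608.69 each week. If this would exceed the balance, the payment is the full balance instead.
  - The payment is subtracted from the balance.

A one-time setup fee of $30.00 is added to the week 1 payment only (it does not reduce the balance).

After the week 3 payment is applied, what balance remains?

$88.40

Week 1: opening $12,834.47; interest $360.00 → $13,194.47; payment $4,608.69 (+ $30.00 fee); balance $8,585.78
Week 2: opening $8,585.78; interest $360.00 → $8,945.78; payment $4,608.69; balance $4,337.09
Week 3: opening $4,337.09; interest $360.00 → $4,697.09; payment $4,608.69; balance $88.40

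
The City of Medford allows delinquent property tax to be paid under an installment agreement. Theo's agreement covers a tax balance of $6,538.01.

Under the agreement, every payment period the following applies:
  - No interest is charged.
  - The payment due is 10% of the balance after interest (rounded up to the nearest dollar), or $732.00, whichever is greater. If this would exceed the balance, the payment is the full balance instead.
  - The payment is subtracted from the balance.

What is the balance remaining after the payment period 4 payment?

Payment period 1: opening $6,538.01; payment $732.00; balance $5,806.01
Payment period 2: opening $5,806.01; payment $732.00; balance $5,074.01
Payment period 3: opening $5,074.01; payment $732.00; balance $4,342.01
Payment period 4: opening $4,342.01; payment $732.00; balance $3,610.01

$3,610.01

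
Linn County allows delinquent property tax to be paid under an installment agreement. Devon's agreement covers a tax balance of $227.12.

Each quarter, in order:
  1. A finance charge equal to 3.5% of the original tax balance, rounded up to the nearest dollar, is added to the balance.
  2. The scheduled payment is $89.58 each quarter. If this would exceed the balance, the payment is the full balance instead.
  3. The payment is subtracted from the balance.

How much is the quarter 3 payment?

# | Opening | Interest | Payment | End bal
1 | $227.12 | $8.00 | $89.58 | $145.54
2 | $145.54 | $8.00 | $89.58 | $63.96
3 | $63.96 | $8.00 | $71.96 | $0.00

$71.96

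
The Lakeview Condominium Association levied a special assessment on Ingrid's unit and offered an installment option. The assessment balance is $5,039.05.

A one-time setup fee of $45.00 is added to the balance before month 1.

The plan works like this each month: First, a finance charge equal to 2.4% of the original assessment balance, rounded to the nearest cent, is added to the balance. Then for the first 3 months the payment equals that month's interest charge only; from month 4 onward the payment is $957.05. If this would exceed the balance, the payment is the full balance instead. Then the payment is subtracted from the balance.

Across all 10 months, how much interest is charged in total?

# | Opening | Interest | Payment | End bal
1 | $5,084.05 | $120.94 | $120.94 | $5,084.05
2 | $5,084.05 | $120.94 | $120.94 | $5,084.05
3 | $5,084.05 | $120.94 | $120.94 | $5,084.05
4 | $5,084.05 | $120.94 | $957.05 | $4,247.94
5 | $4,247.94 | $120.94 | $957.05 | $3,411.83
6 | $3,411.83 | $120.94 | $957.05 | $2,575.72
7 | $2,575.72 | $120.94 | $957.05 | $1,739.61
8 | $1,739.61 | $120.94 | $957.05 | $903.50
9 | $903.50 | $120.94 | $957.05 | $67.39
10 | $67.39 | $120.94 | $188.33 | $0.00
Total interest: $120.94 + $120.94 + $120.94 + $120.94 + $120.94 + $120.94 + $120.94 + $120.94 + $120.94 + $120.94 = $1,209.40

$1,209.40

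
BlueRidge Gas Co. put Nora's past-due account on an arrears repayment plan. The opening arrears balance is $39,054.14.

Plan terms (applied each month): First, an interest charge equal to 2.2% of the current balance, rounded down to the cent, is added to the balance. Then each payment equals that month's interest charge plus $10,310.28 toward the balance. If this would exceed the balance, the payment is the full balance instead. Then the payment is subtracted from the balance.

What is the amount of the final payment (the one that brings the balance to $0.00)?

# | Opening | Interest | Payment | End bal
1 | $39,054.14 | $859.19 | $11,169.47 | $28,743.86
2 | $28,743.86 | $632.36 | $10,942.64 | $18,433.58
3 | $18,433.58 | $405.53 | $10,715.81 | $8,123.30
4 | $8,123.30 | $178.71 | $8,302.01 | $0.00

$8,302.01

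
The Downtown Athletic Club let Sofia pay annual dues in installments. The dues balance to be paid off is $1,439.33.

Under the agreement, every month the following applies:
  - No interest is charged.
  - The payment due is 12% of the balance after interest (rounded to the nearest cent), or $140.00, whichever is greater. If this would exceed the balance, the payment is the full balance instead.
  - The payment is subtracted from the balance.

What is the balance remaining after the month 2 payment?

$1,114.62

Month 1: opening $1,439.33; payment $172.72; balance $1,266.61
Month 2: opening $1,266.61; payment $151.99; balance $1,114.62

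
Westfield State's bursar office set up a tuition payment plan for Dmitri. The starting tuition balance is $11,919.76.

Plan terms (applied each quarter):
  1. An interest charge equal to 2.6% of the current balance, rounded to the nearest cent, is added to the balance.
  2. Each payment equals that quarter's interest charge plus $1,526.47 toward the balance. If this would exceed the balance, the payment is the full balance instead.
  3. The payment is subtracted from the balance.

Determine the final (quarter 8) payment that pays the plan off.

Quarter 1: $11,919.76 +$309.91 interest = $12,229.67; pay $1,836.38 → $10,393.29
Quarter 2: $10,393.29 +$270.23 interest = $10,663.52; pay $1,796.70 → $8,866.82
Quarter 3: $8,866.82 +$230.54 interest = $9,097.36; pay $1,757.01 → $7,340.35
Quarter 4: $7,340.35 +$190.85 interest = $7,531.20; pay $1,717.32 → $5,813.88
Quarter 5: $5,813.88 +$151.16 interest = $5,965.04; pay $1,677.63 → $4,287.41
Quarter 6: $4,287.41 +$111.47 interest = $4,398.88; pay $1,637.94 → $2,760.94
Quarter 7: $2,760.94 +$71.78 interest = $2,832.72; pay $1,598.25 → $1,234.47
Quarter 8: $1,234.47 +$32.10 interest = $1,266.57; pay $1,266.57 → $0.00

$1,266.57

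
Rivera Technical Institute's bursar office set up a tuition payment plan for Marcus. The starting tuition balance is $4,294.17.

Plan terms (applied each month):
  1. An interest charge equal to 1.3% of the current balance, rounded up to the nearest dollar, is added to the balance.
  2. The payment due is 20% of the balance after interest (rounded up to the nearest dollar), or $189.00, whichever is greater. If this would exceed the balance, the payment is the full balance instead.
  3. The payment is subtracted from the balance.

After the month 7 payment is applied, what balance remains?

Month 1: opening $4,294.17; interest $56.00 → $4,350.17; payment $871.00; balance $3,479.17
Month 2: opening $3,479.17; interest $46.00 → $3,525.17; payment $706.00; balance $2,819.17
Month 3: opening $2,819.17; interest $37.00 → $2,856.17; payment $572.00; balance $2,284.17
Month 4: opening $2,284.17; interest $30.00 → $2,314.17; payment $463.00; balance $1,851.17
Month 5: opening $1,851.17; interest $25.00 → $1,876.17; payment $376.00; balance $1,500.17
Month 6: opening $1,500.17; interest $20.00 → $1,520.17; payment $305.00; balance $1,215.17
Month 7: opening $1,215.17; interest $16.00 → $1,231.17; payment $247.00; balance $984.17

$984.17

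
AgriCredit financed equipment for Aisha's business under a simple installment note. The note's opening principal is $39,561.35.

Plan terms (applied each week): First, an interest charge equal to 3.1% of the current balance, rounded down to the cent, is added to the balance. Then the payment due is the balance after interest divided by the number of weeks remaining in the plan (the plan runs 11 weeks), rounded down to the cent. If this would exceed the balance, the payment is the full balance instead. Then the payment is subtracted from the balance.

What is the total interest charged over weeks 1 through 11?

$8,174.49

Week 1: opening $39,561.35; interest $1,226.40 → $40,787.75; payment $3,707.97; balance $37,079.78
Week 2: opening $37,079.78; interest $1,149.47 → $38,229.25; payment $3,822.92; balance $34,406.33
Week 3: opening $34,406.33; interest $1,066.59 → $35,472.92; payment $3,941.43; balance $31,531.49
Week 4: opening $31,531.49; interest $977.47 → $32,508.96; payment $4,063.62; balance $28,445.34
Week 5: opening $28,445.34; interest $881.80 → $29,327.14; payment $4,189.59; balance $25,137.55
Week 6: opening $25,137.55; interest $779.26 → $25,916.81; payment $4,319.46; balance $21,597.35
Week 7: opening $21,597.35; interest $669.51 → $22,266.86; payment $4,453.37; balance $17,813.49
Week 8: opening $17,813.49; interest $552.21 → $18,365.70; payment $4,591.42; balance $13,774.28
Week 9: opening $13,774.28; interest $427.00 → $14,201.28; payment $4,733.76; balance $9,467.52
Week 10: opening $9,467.52; interest $293.49 → $9,761.01; payment $4,880.50; balance $4,880.51
Week 11: opening $4,880.51; interest $151.29 → $5,031.80; payment $5,031.80; balance $0.00
Total interest: $1,226.40 + $1,149.47 + $1,066.59 + $977.47 + $881.80 + $779.26 + $669.51 + $552.21 + $427.00 + $293.49 + $151.29 = $8,174.49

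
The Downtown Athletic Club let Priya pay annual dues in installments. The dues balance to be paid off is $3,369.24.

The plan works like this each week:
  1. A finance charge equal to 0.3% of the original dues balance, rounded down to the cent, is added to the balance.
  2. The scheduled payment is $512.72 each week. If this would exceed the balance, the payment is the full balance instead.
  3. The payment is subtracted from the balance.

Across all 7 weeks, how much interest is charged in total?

$70.70

Week 1: $3,369.24 +$10.10 interest = $3,379.34; pay $512.72 → $2,866.62
Week 2: $2,866.62 +$10.10 interest = $2,876.72; pay $512.72 → $2,364.00
Week 3: $2,364.00 +$10.10 interest = $2,374.10; pay $512.72 → $1,861.38
Week 4: $1,861.38 +$10.10 interest = $1,871.48; pay $512.72 → $1,358.76
Week 5: $1,358.76 +$10.10 interest = $1,368.86; pay $512.72 → $856.14
Week 6: $856.14 +$10.10 interest = $866.24; pay $512.72 → $353.52
Week 7: $353.52 +$10.10 interest = $363.62; pay $363.62 → $0.00
Total interest: $10.10 + $10.10 + $10.10 + $10.10 + $10.10 + $10.10 + $10.10 = $70.70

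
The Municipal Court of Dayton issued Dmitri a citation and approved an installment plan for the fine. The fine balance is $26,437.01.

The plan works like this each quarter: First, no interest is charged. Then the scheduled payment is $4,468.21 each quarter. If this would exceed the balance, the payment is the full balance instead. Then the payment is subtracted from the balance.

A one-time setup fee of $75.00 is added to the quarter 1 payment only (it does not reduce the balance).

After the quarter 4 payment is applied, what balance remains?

Quarter 1: opening $26,437.01; payment $4,468.21 (+ $75.00 fee); balance $21,968.80
Quarter 2: opening $21,968.80; payment $4,468.21; balance $17,500.59
Quarter 3: opening $17,500.59; payment $4,468.21; balance $13,032.38
Quarter 4: opening $13,032.38; payment $4,468.21; balance $8,564.17

$8,564.17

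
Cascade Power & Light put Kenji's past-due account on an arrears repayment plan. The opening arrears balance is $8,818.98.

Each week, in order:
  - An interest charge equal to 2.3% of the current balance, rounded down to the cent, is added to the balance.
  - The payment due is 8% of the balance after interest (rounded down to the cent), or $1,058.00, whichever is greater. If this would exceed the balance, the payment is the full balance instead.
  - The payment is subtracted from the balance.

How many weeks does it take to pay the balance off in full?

Week 1: opening $8,818.98; interest $202.83 → $9,021.81; payment $1,058.00; balance $7,963.81
Week 2: opening $7,963.81; interest $183.16 → $8,146.97; payment $1,058.00; balance $7,088.97
Week 3: opening $7,088.97; interest $163.04 → $7,252.01; payment $1,058.00; balance $6,194.01
Week 4: opening $6,194.01; interest $142.46 → $6,336.47; payment $1,058.00; balance $5,278.47
Week 5: opening $5,278.47; interest $121.40 → $5,399.87; payment $1,058.00; balance $4,341.87
Week 6: opening $4,341.87; interest $99.86 → $4,441.73; payment $1,058.00; balance $3,383.73
Week 7: opening $3,383.73; interest $77.82 → $3,461.55; payment $1,058.00; balance $2,403.55
Week 8: opening $2,403.55; interest $55.28 → $2,458.83; payment $1,058.00; balance $1,400.83
Week 9: opening $1,400.83; interest $32.21 → $1,433.04; payment $1,058.00; balance $375.04
Week 10: opening $375.04; interest $8.62 → $383.66; payment $383.66; balance $0.00
Balance reaches $0.00 in week 10.

10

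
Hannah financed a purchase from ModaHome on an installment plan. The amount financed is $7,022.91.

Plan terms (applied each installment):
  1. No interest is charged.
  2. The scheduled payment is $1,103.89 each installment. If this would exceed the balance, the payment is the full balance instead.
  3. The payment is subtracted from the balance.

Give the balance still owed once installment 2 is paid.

$4,815.13

# | Opening | Payment | End bal
1 | $7,022.91 | $1,103.89 | $5,919.02
2 | $5,919.02 | $1,103.89 | $4,815.13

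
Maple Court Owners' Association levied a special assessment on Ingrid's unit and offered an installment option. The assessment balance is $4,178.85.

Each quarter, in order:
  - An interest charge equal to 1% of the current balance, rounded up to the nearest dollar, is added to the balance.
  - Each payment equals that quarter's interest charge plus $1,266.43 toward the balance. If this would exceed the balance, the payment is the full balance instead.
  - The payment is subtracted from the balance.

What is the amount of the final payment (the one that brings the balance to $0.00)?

$383.56

Quarter 1: opening $4,178.85; interest $42.00 → $4,220.85; payment $1,308.43; balance $2,912.42
Quarter 2: opening $2,912.42; interest $30.00 → $2,942.42; payment $1,296.43; balance $1,645.99
Quarter 3: opening $1,645.99; interest $17.00 → $1,662.99; payment $1,283.43; balance $379.56
Quarter 4: opening $379.56; interest $4.00 → $383.56; payment $383.56; balance $0.00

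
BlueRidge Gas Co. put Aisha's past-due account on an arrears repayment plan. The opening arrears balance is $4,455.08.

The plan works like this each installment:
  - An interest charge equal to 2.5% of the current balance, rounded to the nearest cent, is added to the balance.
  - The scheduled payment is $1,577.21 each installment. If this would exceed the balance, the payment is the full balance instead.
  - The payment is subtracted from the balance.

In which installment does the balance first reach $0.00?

# | Opening | Interest | Payment | End bal
1 | $4,455.08 | $111.38 | $1,577.21 | $2,989.25
2 | $2,989.25 | $74.73 | $1,577.21 | $1,486.77
3 | $1,486.77 | $37.17 | $1,523.94 | $0.00
Balance reaches $0.00 in installment 3.

3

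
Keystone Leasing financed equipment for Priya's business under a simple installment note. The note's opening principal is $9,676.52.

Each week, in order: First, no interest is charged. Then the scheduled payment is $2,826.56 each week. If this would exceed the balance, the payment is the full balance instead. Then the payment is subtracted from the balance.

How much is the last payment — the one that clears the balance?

$1,196.84

Week 1: opening $9,676.52; payment $2,826.56; balance $6,849.96
Week 2: opening $6,849.96; payment $2,826.56; balance $4,023.40
Week 3: opening $4,023.40; payment $2,826.56; balance $1,196.84
Week 4: opening $1,196.84; payment $1,196.84; balance $0.00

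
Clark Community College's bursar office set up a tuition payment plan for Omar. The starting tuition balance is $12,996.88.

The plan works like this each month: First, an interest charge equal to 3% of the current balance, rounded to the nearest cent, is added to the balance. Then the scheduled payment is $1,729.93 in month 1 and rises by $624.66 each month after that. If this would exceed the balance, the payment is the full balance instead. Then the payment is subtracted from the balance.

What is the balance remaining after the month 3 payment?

# | Opening | Interest | Payment | End bal
1 | $12,996.88 | $389.91 | $1,729.93 | $11,656.86
2 | $11,656.86 | $349.71 | $2,354.59 | $9,651.98
3 | $9,651.98 | $289.56 | $2,979.25 | $6,962.29

$6,962.29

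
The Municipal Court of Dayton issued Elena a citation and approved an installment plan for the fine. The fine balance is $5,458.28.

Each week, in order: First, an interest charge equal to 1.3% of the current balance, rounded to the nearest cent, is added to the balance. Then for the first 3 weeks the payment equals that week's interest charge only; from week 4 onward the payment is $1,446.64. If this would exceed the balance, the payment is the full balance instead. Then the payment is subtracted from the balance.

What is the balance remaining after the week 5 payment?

Week 1: opening $5,458.28; interest $70.96 → $5,529.24; payment $70.96; balance $5,458.28
Week 2: opening $5,458.28; interest $70.96 → $5,529.24; payment $70.96; balance $5,458.28
Week 3: opening $5,458.28; interest $70.96 → $5,529.24; payment $70.96; balance $5,458.28
Week 4: opening $5,458.28; interest $70.96 → $5,529.24; payment $1,446.64; balance $4,082.60
Week 5: opening $4,082.60; interest $53.07 → $4,135.67; payment $1,446.64; balance $2,689.03

$2,689.03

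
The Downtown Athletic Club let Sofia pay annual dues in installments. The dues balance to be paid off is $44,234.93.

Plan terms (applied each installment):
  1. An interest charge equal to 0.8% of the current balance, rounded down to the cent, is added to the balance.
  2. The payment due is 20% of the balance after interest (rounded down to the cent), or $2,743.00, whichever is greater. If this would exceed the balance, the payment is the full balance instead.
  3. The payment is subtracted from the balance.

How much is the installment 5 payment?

$3,771.01

Installment 1: opening $44,234.93; interest $353.87 → $44,588.80; payment $8,917.76; balance $35,671.04
Installment 2: opening $35,671.04; interest $285.36 → $35,956.40; payment $7,191.28; balance $28,765.12
Installment 3: opening $28,765.12; interest $230.12 → $28,995.24; payment $5,799.04; balance $23,196.20
Installment 4: opening $23,196.20; interest $185.56 → $23,381.76; payment $4,676.35; balance $18,705.41
Installment 5: opening $18,705.41; interest $149.64 → $18,855.05; payment $3,771.01; balance $15,084.04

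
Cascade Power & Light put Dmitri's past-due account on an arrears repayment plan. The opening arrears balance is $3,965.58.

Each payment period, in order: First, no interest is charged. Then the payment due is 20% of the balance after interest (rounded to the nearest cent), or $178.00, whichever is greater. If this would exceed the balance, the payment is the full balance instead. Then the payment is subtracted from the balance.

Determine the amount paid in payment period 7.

Payment period 1: $3,965.58 − $793.12 → $3,172.46
Payment period 2: $3,172.46 − $634.49 → $2,537.97
Payment period 3: $2,537.97 − $507.59 → $2,030.38
Payment period 4: $2,030.38 − $406.08 → $1,624.30
Payment period 5: $1,624.30 − $324.86 → $1,299.44
Payment period 6: $1,299.44 − $259.89 → $1,039.55
Payment period 7: $1,039.55 − $207.91 → $831.64

$207.91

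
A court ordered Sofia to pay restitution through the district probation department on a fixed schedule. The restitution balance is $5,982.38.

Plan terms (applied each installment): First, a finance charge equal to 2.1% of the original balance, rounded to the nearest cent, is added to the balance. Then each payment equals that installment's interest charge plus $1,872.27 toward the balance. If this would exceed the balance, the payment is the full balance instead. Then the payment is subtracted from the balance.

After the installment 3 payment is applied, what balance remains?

$365.57

Installment 1: opening $5,982.38; interest $125.63 → $6,108.01; payment $1,997.90; balance $4,110.11
Installment 2: opening $4,110.11; interest $125.63 → $4,235.74; payment $1,997.90; balance $2,237.84
Installment 3: opening $2,237.84; interest $125.63 → $2,363.47; payment $1,997.90; balance $365.57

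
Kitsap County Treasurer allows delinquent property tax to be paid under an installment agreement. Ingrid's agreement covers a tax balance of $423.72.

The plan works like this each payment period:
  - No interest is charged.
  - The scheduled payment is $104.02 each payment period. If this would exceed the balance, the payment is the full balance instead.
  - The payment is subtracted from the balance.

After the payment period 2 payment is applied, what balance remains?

Payment period 1: opening $423.72; payment $104.02; balance $319.70
Payment period 2: opening $319.70; payment $104.02; balance $215.68

$215.68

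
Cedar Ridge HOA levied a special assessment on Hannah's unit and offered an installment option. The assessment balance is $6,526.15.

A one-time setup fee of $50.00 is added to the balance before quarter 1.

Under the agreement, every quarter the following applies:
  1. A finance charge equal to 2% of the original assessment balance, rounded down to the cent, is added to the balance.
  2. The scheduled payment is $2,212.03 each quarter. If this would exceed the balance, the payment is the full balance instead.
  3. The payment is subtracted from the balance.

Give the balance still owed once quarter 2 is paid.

$2,413.13

# | Opening | Interest | Payment | End bal
1 | $6,576.15 | $130.52 | $2,212.03 | $4,494.64
2 | $4,494.64 | $130.52 | $2,212.03 | $2,413.13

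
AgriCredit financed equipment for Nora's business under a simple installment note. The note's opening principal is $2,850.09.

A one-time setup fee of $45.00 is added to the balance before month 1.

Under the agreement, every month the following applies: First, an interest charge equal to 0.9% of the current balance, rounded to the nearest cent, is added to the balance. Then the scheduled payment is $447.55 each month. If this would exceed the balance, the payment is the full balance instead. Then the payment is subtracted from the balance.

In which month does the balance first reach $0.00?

# | Opening | Interest | Payment | End bal
1 | $2,895.09 | $26.06 | $447.55 | $2,473.60
2 | $2,473.60 | $22.26 | $447.55 | $2,048.31
3 | $2,048.31 | $18.43 | $447.55 | $1,619.19
4 | $1,619.19 | $14.57 | $447.55 | $1,186.21
5 | $1,186.21 | $10.68 | $447.55 | $749.34
6 | $749.34 | $6.74 | $447.55 | $308.53
7 | $308.53 | $2.78 | $311.31 | $0.00
Balance reaches $0.00 in month 7.

7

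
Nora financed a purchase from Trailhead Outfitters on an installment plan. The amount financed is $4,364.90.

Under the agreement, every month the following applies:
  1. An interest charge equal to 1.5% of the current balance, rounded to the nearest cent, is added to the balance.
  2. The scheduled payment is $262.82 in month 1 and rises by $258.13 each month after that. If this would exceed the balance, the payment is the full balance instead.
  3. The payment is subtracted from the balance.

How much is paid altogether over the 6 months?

$4,634.13

# | Opening | Interest | Payment | End bal
1 | $4,364.90 | $65.47 | $262.82 | $4,167.55
2 | $4,167.55 | $62.51 | $520.95 | $3,709.11
3 | $3,709.11 | $55.64 | $779.08 | $2,985.67
4 | $2,985.67 | $44.79 | $1,037.21 | $1,993.25
5 | $1,993.25 | $29.90 | $1,295.34 | $727.81
6 | $727.81 | $10.92 | $738.73 | $0.00
Total paid: $4,634.13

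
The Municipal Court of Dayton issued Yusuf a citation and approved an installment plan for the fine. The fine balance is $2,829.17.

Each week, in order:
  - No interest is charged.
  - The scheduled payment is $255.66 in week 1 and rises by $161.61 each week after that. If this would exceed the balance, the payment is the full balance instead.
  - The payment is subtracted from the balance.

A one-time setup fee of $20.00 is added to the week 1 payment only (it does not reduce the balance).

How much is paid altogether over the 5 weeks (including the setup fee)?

Week 1: $2,829.17 − $255.66 (+ $20.00 fee) → $2,573.51
Week 2: $2,573.51 − $417.27 → $2,156.24
Week 3: $2,156.24 − $578.88 → $1,577.36
Week 4: $1,577.36 − $740.49 → $836.87
Week 5: $836.87 − $836.87 → $0.00
Total paid: $2,849.17

$2,849.17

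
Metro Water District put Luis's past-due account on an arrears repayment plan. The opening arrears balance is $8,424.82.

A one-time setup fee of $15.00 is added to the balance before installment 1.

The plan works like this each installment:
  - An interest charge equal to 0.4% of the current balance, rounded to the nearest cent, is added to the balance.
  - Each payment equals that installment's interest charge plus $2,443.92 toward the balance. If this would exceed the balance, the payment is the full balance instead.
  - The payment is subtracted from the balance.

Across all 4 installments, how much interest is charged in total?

$76.38

Installment 1: $8,439.82 +$33.76 interest = $8,473.58; pay $2,477.68 → $5,995.90
Installment 2: $5,995.90 +$23.98 interest = $6,019.88; pay $2,467.90 → $3,551.98
Installment 3: $3,551.98 +$14.21 interest = $3,566.19; pay $2,458.13 → $1,108.06
Installment 4: $1,108.06 +$4.43 interest = $1,112.49; pay $1,112.49 → $0.00
Total interest: $33.76 + $23.98 + $14.21 + $4.43 = $76.38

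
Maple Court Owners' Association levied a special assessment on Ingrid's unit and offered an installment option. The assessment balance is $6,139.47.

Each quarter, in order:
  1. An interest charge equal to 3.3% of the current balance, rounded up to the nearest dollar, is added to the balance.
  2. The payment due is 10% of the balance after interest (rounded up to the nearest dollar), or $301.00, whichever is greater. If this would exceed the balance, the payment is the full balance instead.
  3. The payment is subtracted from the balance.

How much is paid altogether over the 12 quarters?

$5,282.00

Quarter 1: opening $6,139.47; interest $203.00 → $6,342.47; payment $635.00; balance $5,707.47
Quarter 2: opening $5,707.47; interest $189.00 → $5,896.47; payment $590.00; balance $5,306.47
Quarter 3: opening $5,306.47; interest $176.00 → $5,482.47; payment $549.00; balance $4,933.47
Quarter 4: opening $4,933.47; interest $163.00 → $5,096.47; payment $510.00; balance $4,586.47
Quarter 5: opening $4,586.47; interest $152.00 → $4,738.47; payment $474.00; balance $4,264.47
Quarter 6: opening $4,264.47; interest $141.00 → $4,405.47; payment $441.00; balance $3,964.47
Quarter 7: opening $3,964.47; interest $131.00 → $4,095.47; payment $410.00; balance $3,685.47
Quarter 8: opening $3,685.47; interest $122.00 → $3,807.47; payment $381.00; balance $3,426.47
Quarter 9: opening $3,426.47; interest $114.00 → $3,540.47; payment $355.00; balance $3,185.47
Quarter 10: opening $3,185.47; interest $106.00 → $3,291.47; payment $330.00; balance $2,961.47
Quarter 11: opening $2,961.47; interest $98.00 → $3,059.47; payment $306.00; balance $2,753.47
Quarter 12: opening $2,753.47; interest $91.00 → $2,844.47; payment $301.00; balance $2,543.47
Total paid: $5,282.00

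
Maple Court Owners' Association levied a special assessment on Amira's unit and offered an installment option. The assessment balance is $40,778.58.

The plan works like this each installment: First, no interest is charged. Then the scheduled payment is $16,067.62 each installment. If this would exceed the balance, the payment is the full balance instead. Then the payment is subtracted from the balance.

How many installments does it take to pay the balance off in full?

Installment 1: opening $40,778.58; payment $16,067.62; balance $24,710.96
Installment 2: opening $24,710.96; payment $16,067.62; balance $8,643.34
Installment 3: opening $8,643.34; payment $8,643.34; balance $0.00
Balance reaches $0.00 in installment 3.

3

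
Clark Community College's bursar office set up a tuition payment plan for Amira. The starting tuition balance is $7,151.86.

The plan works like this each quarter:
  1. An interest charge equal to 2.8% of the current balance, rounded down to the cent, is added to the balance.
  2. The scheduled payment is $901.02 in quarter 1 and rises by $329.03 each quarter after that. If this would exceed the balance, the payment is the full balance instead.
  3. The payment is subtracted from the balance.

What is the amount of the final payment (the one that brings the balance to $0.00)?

# | Opening | Interest | Payment | End bal
1 | $7,151.86 | $200.25 | $901.02 | $6,451.09
2 | $6,451.09 | $180.63 | $1,230.05 | $5,401.67
3 | $5,401.67 | $151.24 | $1,559.08 | $3,993.83
4 | $3,993.83 | $111.82 | $1,888.11 | $2,217.54
5 | $2,217.54 | $62.09 | $2,217.14 | $62.49
6 | $62.49 | $1.74 | $64.23 | $0.00

$64.23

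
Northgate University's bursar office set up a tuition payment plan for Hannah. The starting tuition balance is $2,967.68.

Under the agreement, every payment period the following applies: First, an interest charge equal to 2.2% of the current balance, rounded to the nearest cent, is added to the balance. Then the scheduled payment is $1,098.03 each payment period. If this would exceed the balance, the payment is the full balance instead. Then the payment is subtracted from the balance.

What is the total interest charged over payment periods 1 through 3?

$127.21

Payment period 1: $2,967.68 +$65.29 interest = $3,032.97; pay $1,098.03 → $1,934.94
Payment period 2: $1,934.94 +$42.57 interest = $1,977.51; pay $1,098.03 → $879.48
Payment period 3: $879.48 +$19.35 interest = $898.83; pay $898.83 → $0.00
Total interest: $65.29 + $42.57 + $19.35 = $127.21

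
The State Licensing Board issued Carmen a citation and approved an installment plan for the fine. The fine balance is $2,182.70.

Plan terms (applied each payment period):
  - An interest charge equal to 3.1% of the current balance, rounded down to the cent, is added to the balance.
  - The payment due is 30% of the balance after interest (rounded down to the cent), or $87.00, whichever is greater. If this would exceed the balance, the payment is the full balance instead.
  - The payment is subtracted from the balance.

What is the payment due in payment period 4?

# | Opening | Interest | Payment | End bal
1 | $2,182.70 | $67.66 | $675.10 | $1,575.26
2 | $1,575.26 | $48.83 | $487.22 | $1,136.87
3 | $1,136.87 | $35.24 | $351.63 | $820.48
4 | $820.48 | $25.43 | $253.77 | $592.14

$253.77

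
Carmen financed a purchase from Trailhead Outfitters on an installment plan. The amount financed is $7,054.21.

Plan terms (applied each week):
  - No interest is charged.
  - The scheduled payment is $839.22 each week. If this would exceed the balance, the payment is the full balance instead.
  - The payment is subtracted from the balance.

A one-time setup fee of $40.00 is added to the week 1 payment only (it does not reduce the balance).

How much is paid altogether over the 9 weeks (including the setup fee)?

$7,094.21

Week 1: $7,054.21 − $839.22 (+ $40.00 fee) → $6,214.99
Week 2: $6,214.99 − $839.22 → $5,375.77
Week 3: $5,375.77 − $839.22 → $4,536.55
Week 4: $4,536.55 − $839.22 → $3,697.33
Week 5: $3,697.33 − $839.22 → $2,858.11
Week 6: $2,858.11 − $839.22 → $2,018.89
Week 7: $2,018.89 − $839.22 → $1,179.67
Week 8: $1,179.67 − $839.22 → $340.45
Week 9: $340.45 − $340.45 → $0.00
Total paid: $7,094.21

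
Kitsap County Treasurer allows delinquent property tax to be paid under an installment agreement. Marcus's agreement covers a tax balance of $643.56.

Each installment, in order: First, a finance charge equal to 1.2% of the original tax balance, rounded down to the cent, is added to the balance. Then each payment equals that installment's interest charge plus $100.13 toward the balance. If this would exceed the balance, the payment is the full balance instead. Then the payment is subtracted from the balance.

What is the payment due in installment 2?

$107.85

Installment 1: opening $643.56; interest $7.72 → $651.28; payment $107.85; balance $543.43
Installment 2: opening $543.43; interest $7.72 → $551.15; payment $107.85; balance $443.30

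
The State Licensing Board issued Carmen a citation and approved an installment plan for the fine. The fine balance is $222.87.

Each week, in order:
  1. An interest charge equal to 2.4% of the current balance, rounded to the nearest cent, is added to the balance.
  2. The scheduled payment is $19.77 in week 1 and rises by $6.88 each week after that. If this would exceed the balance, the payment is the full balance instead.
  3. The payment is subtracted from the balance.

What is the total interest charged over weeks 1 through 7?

$23.96

Week 1: $222.87 +$5.35 interest = $228.22; pay $19.77 → $208.45
Week 2: $208.45 +$5.00 interest = $213.45; pay $26.65 → $186.80
Week 3: $186.80 +$4.48 interest = $191.28; pay $33.53 → $157.75
Week 4: $157.75 +$3.79 interest = $161.54; pay $40.41 → $121.13
Week 5: $121.13 +$2.91 interest = $124.04; pay $47.29 → $76.75
Week 6: $76.75 +$1.84 interest = $78.59; pay $54.17 → $24.42
Week 7: $24.42 +$0.59 interest = $25.01; pay $25.01 → $0.00
Total interest: $5.35 + $5.00 + $4.48 + $3.79 + $2.91 + $1.84 + $0.59 = $23.96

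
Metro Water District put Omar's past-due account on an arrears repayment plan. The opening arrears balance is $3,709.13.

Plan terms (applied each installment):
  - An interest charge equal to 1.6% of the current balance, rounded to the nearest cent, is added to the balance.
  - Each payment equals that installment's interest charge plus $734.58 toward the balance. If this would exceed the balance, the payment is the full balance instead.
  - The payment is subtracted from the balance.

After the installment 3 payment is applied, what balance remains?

Installment 1: opening $3,709.13; interest $59.35 → $3,768.48; payment $793.93; balance $2,974.55
Installment 2: opening $2,974.55; interest $47.59 → $3,022.14; payment $782.17; balance $2,239.97
Installment 3: opening $2,239.97; interest $35.84 → $2,275.81; payment $770.42; balance $1,505.39

$1,505.39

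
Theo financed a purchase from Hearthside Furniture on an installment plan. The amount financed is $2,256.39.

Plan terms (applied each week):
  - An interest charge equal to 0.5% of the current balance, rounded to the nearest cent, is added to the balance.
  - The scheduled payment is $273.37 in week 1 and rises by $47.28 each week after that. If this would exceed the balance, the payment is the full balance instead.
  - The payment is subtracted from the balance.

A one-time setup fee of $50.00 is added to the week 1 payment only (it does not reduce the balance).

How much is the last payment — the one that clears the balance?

Week 1: opening $2,256.39; interest $11.28 → $2,267.67; payment $273.37 (+ $50.00 fee); balance $1,994.30
Week 2: opening $1,994.30; interest $9.97 → $2,004.27; payment $320.65; balance $1,683.62
Week 3: opening $1,683.62; interest $8.42 → $1,692.04; payment $367.93; balance $1,324.11
Week 4: opening $1,324.11; interest $6.62 → $1,330.73; payment $415.21; balance $915.52
Week 5: opening $915.52; interest $4.58 → $920.10; payment $462.49; balance $457.61
Week 6: opening $457.61; interest $2.29 → $459.90; payment $459.90; balance $0.00

$459.90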